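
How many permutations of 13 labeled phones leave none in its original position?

Use the recurrence D(n) = (n-1)(D(n-1) + D(n-2)) with D(0)=1, D(1)=0.
D(2) = 1 x (0 + 1) = 1
D(3) = 2 x (1 + 0) = 2
D(4) = 3 x (2 + 1) = 9
D(5) = 4 x (9 + 2) = 44
D(6) = 5 x (44 + 9) = 265
D(7) = 6 x (265 + 44) = 1854
D(8) = 7 x (1854 + 265) = 14833
D(9) = 8 x (14833 + 1854) = 133496
D(10) = 9 x (133496 + 14833) = 1334961
D(11) = 10 x (1334961 + 133496) = 14684570
D(12) = 11 x (14684570 + 1334961) = 176214841
D(13) = 12 x (D(12) + D(11)) = 12 x (176214841 + 14684570)

Final answer: D(13) = 2290792932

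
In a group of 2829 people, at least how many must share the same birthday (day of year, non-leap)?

There are 365 possible values for birthday (day of year, non-leap). With 2829 people and 365 categories, by pigeonhole: ceiling(2829/365).

Final answer: 8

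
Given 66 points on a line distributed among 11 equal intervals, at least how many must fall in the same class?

By pigeonhole with 66 objects and 11 categories: ceiling(66/11).

Final answer: 6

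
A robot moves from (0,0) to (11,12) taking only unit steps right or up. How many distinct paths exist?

Each path has 11 right steps and 12 up steps in some order (23 steps total).
Choose which 12 of the 23 steps are up: C(23,12).

Final answer: C(23,12) = 1352078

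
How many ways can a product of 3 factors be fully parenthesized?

This is counted by the nth Catalan number C_n. Here n = 3 - 1 = 2.
C_n = C(2n,n) - C(2n,n+1), so C_{2} = C(4,2) - C(4,3) = 6 - 4.

Final answer: C_{2} = 2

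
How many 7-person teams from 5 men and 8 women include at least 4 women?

Sum over valid woman counts:
C(8,4)C(5,3) = 700
C(8,5)C(5,2) = 560
C(8,6)C(5,1) = 140
C(8,7)C(5,0) = 8
Total: 700 + 560 + 140 + 8.

Final answer: 1408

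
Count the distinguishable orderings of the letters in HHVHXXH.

Letters (H:4, V:1, X:2). Total letters: 7.
Permutations = 7!/(4! x 2!).

Final answer: 105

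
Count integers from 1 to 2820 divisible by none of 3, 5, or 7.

|div by 3|=940, |div by 5|=564, |div by 7|=402.
|div by 3&5|=188, |div by 3&7|=134, |div by 5&7|=80, |div by all|=26.
By inclusion-exclusion, divisible by at least one: 940+564+402-188-134-80+26 = 1530.
Not divisible by any: 2820 - 1530.

Final answer: 1290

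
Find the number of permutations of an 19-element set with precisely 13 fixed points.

Choose which 13 elements are fixed: C(19,13) = 27132.
Derange the remaining 6 using D(j) = (j-1)(D(j-1) + D(j-2)), D(0)=1, D(1)=0: D(2)=1, D(3)=2, D(4)=9, D(5)=44, D(6)=265.
Total: 27132 x 265.

Final answer: C(19,13) D(6) = 7189980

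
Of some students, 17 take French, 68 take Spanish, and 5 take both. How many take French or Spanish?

|A union B| = |A| + |B| - |A intersect B| = 17 + 68 - 5.

Final answer: 80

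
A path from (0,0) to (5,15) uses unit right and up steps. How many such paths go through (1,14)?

Paths (0,0)->(1,14): C(15,14) = 15.
Paths (1,14)->(5,15): C(5,1) = 5.
By multiplication principle: 15 x 5.

Final answer: 75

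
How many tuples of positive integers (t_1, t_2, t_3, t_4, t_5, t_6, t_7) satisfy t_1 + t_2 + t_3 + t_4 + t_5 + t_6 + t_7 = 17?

Substitute t'_i = t_i - 1 (so t'_i >= 0). Then sum t'_i = 17 - 7 = 10.
Stars and bars: C(10+7-1, 7-1) = C(16,6).

Final answer: C(16,6) = 8008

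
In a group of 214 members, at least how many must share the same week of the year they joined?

There are 52 possible values for week of the year they joined. With 214 members and 52 categories, by pigeonhole: ceiling(214/52).

Final answer: 5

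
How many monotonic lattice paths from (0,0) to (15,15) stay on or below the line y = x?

Total monotonic paths to (15,15): C(30,15) = 155117520.
Paths that cross above y=x (reflection bijection): C(30,16) = 145422675.
Valid Dyck paths: 155117520 - 145422675.
(Check: C(30,15) - C(30,16) = C(30,15)/16, the Catalan number C_{15}.)

Final answer: C_{15} = 9694845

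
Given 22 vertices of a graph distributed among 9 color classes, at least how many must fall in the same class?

By pigeonhole with 22 objects and 9 categories: ceiling(22/9).

Final answer: 3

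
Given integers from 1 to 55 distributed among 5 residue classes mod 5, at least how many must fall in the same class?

By pigeonhole with 55 objects and 5 categories: ceiling(55/5).

Final answer: 11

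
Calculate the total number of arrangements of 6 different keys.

The number of ways to arrange 6 distinct objects is 6!.

Final answer: 6! = 720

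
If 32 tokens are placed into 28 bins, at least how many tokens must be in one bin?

By the pigeonhole principle: ceiling(32/28).

Final answer: 2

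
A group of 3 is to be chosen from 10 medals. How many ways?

C(10,3) = 10!/(3! x 7!).

Final answer: \binom{10}{3} = 120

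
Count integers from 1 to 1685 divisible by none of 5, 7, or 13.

|div by 5|=337, |div by 7|=240, |div by 13|=129.
|div by 5&7|=48, |div by 5&13|=25, |div by 7&13|=18, |div by all|=3.
By inclusion-exclusion, divisible by at least one: 337+240+129-48-25-18+3 = 618.
Not divisible by any: 1685 - 618.

Final answer: 1067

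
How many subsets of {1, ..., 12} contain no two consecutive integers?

Condition on whether n belongs to the subset: if not, any valid subset of {1, ..., n-1} works (a(n-1)); if so, n-1 is excluded and the rest is a valid subset of {1, ..., n-2} (a(n-2)). Hence a(n) = a(n-1) + a(n-2), a(1)=2, a(2)=3.
Building up term by term: a(1)=2, a(2)=3, a(3)=5, a(4)=8, a(5)=13, a(6)=21, a(7)=34, a(8)=55, a(9)=89, a(10)=144, a(11)=233, a(12)=377.

Final answer: 377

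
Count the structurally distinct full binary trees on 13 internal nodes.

The structures are counted by the Catalan number C_n. Here n = 13.
C_n = C(2n,n)/(n+1), so C_{13} = C(26,13)/14 = 10400600/14.

Final answer: C_{13} = 742900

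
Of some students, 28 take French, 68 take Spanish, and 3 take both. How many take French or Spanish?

|A union B| = |A| + |B| - |A intersect B| = 28 + 68 - 3.

Final answer: 93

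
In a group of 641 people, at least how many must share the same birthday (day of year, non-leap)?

There are 365 possible values for birthday (day of year, non-leap). With 641 people and 365 categories, by pigeonhole: ceiling(641/365).

Final answer: 2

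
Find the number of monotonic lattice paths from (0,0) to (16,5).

Each path has 16 right steps and 5 up steps in some order (21 steps total).
Choose which 5 of the 21 steps are up: C(21,5).

Final answer: C(21,5) = 20349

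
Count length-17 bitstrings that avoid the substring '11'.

Classify by the final bit: ...0 gives a(n-1) strings, ...01 gives a(n-2) strings. Thus a(n) = a(n-1) + a(n-2) with a(1)=2, a(2)=3.
Iterating the recurrence: a(1)=2, a(2)=3, a(3)=5, a(4)=8, a(5)=13, a(6)=21, a(7)=34, a(8)=55, a(9)=89, a(10)=144, a(11)=233, a(12)=377, a(13)=610, a(14)=987, a(15)=1597, a(16)=2584, a(17)=4181.

Final answer: 4181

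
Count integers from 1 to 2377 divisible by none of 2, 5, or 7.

|div by 2|=1188, |div by 5|=475, |div by 7|=339.
|div by 2&5|=237, |div by 2&7|=169, |div by 5&7|=67, |div by all|=33.
By inclusion-exclusion, divisible by at least one: 1188+475+339-237-169-67+33 = 1562.
Not divisible by any: 2377 - 1562.

Final answer: 815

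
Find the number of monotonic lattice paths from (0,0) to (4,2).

Each path has 4 right steps and 2 up steps in some order (6 steps total).
Choose which 2 of the 6 steps are up: C(6,2).

Final answer: C(6,2) = 15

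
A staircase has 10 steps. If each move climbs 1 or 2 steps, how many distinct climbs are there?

Let f(n) count the ways. The last step is size 1 or 2, so f(n) = f(n-1) + f(n-2) with f(1)=1, f(2)=2.
Iterating the recurrence: f(1)=1, f(2)=2, f(3)=3, f(4)=5, f(5)=8, f(6)=13, f(7)=21, f(8)=34, f(9)=55, f(10)=89.

Final answer: 89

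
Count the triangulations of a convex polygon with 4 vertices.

This is counted by the nth Catalan number C_n. Here n = 4 - 2 = 2.
C_n = C(2n,n)/(n+1), so C_{2} = C(4,2)/3 = 6/3.

Final answer: C_{2} = 2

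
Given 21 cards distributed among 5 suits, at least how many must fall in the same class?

By pigeonhole with 21 objects and 5 categories: ceiling(21/5).

Final answer: 5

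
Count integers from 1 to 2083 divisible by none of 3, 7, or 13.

|div by 3|=694, |div by 7|=297, |div by 13|=160.
|div by 3&7|=99, |div by 3&13|=53, |div by 7&13|=22, |div by all|=7.
By inclusion-exclusion, divisible by at least one: 694+297+160-99-53-22+7 = 984.
Not divisible by any: 2083 - 984.

Final answer: 1099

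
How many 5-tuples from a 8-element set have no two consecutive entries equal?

Let g(n) count such strings. g(1) = 8, and each valid string of length n-1 extends in 7 ways (any symbol but the last), so g(n) = 7 g(n-1).
Total: g(5) = 8 x 7^4.

Final answer: 8 x 7^{4} = 19208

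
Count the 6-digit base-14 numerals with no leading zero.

These are the integers in [14^5, 14^6), so the count is 14^6 - 14^5 = 13 x 14^5.

Final answer: 6991712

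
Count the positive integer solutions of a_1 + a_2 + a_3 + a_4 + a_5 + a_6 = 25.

Substitute a'_i = a_i - 1 (so a'_i >= 0). Then sum a'_i = 25 - 6 = 19.
Stars and bars: C(19+6-1, 6-1) = C(24,5).

Final answer: C(24,5) = 42504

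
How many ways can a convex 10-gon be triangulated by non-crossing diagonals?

The structures are counted by the Catalan number C_n. Here n = 10 - 2 = 8.
C_n = C(2n,n) - C(2n,n+1), so C_{8} = C(16,8) - C(16,9) = 12870 - 11440.

Final answer: C_{8} = 1430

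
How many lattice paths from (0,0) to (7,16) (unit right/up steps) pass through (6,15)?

Paths (0,0)->(6,15): C(21,15) = 54264.
Paths (6,15)->(7,16): C(2,1) = 2.
By multiplication principle: 54264 x 2.

Final answer: 108528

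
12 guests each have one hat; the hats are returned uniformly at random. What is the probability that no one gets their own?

Derangements satisfy D(n) = (n-1)(D(n-1) + D(n-2)), starting from D(0)=1, D(1)=0.
Building up: D(2)=1, D(3)=2, D(4)=9, D(5)=44, D(6)=265, D(7)=1854, D(8)=14833, D(9)=133496, D(10)=1334961, D(11)=14684570, D(12)=176214841.
Total arrangements: 12! = 479001600.
Probability = D(12)/12! = 16019531/43545600.

Final answer: D(12)/12! = 176214841/479001600 = 0.367879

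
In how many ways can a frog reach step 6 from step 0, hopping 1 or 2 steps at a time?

Let f(n) be the number of climbs. Removing the last move (1 or 2 steps) gives f(n) = f(n-1) + f(n-2); base cases f(1)=1, f(2)=2.
Iterating the recurrence: f(1)=1, f(2)=2, f(3)=3, f(4)=5, f(5)=8, f(6)=13.

Final answer: 13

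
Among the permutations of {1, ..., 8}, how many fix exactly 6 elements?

Choose which 6 elements are fixed: C(8,6) = 28.
Derange the remaining 2 using D(j) = (j-1)(D(j-1) + D(j-2)), D(0)=1, D(1)=0: D(2)=1.
Total: 28 x 1.

Final answer: C(8,6) D(2) = 28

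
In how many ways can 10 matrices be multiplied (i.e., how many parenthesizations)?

The structures are counted by the Catalan number C_n. Here n = 10 - 1 = 9.
Using C_0 = 1 and C_(k+1) = C_k x 2(2k+1)/(k+2), build up term by term: C_1=1, C_2=2, C_3=5, C_4=14, C_5=42, C_6=132, C_7=429, C_8=1430, C_9=4862.

Final answer: C_{9} = 4862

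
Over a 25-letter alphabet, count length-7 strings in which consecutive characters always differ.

Let g(n) count such strings. g(1) = 25, and each valid string of length n-1 extends in 24 ways (any symbol but the last), so g(n) = 24 g(n-1).
Total: g(7) = 25 x 24^6.

Final answer: 25 x 24^{6} = 4777574400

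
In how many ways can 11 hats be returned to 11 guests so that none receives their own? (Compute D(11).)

D(n) = (n-1)(D(n-1) + D(n-2)), D(0)=1, D(1)=0.
D(2) = 1 x (0 + 1) = 1
D(3) = 2 x (1 + 0) = 2
D(4) = 3 x (2 + 1) = 9
D(5) = 4 x (9 + 2) = 44
D(6) = 5 x (44 + 9) = 265
D(7) = 6 x (265 + 44) = 1854
D(8) = 7 x (1854 + 265) = 14833
D(9) = 8 x (14833 + 1854) = 133496
D(10) = 9 x (133496 + 14833) = 1334961
D(11) = 10 x (D(10) + D(9)) = 10 x (1334961 + 133496)

Final answer: D(11) = 14684570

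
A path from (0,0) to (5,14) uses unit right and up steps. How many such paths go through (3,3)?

Paths (0,0)->(3,3): C(6,3) = 20.
Paths (3,3)->(5,14): C(13,11) = 78.
By multiplication principle: 20 x 78.

Final answer: 1560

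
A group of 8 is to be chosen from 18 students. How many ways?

C(18,8) = 18!/(8! x (18-8)!).

Final answer: C(18,8) = 43758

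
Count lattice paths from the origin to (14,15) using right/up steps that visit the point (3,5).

Paths (0,0)->(3,5): C(8,5) = 56.
Paths (3,5)->(14,15): C(21,10) = 352716.
By multiplication principle: 56 x 352716.

Final answer: 19752096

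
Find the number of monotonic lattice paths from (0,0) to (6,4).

Each path has 6 right steps and 4 up steps in some order (10 steps total).
Choose which 4 of the 10 steps are up: C(10,4).

Final answer: C(10,4) = 210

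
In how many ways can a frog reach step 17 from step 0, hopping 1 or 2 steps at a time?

Let f(n) be the number of climbs. Removing the last move (1 or 2 steps) gives f(n) = f(n-1) + f(n-2); base cases f(1)=1, f(2)=2.
Building up term by term: f(1)=1, f(2)=2, f(3)=3, f(4)=5, f(5)=8, f(6)=13, f(7)=21, f(8)=34, f(9)=55, f(10)=89, f(11)=144, f(12)=233, f(13)=377, f(14)=610, f(15)=987, f(16)=1597, f(17)=2584.

Final answer: 2584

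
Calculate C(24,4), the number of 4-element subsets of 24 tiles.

C(24,4) = 24!/(4! x (24-4)!).

Final answer: C(24,4) = 10626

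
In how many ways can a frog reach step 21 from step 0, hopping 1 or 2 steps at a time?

Let f(n) be the number of climbs. Removing the last move (1 or 2 steps) gives f(n) = f(n-1) + f(n-2); base cases f(1)=1, f(2)=2.
Iterating the recurrence: f(1)=1, f(2)=2, f(3)=3, f(4)=5, f(5)=8, f(6)=13, f(7)=21, f(8)=34, f(9)=55, f(10)=89, f(11)=144, f(12)=233, f(13)=377, f(14)=610, f(15)=987, f(16)=1597, f(17)=2584, f(18)=4181, f(19)=6765, f(20)=10946, f(21)=17711.

Final answer: 17711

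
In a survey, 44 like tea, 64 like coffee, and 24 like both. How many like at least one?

|A union B| = |A| + |B| - |A intersect B| = 44 + 64 - 24.

Final answer: 84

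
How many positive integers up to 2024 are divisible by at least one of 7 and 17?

Multiples of 7: 289. Multiples of 17: 119. Of both (lcm=119): 17.
By inclusion-exclusion: 289 + 119 - 17.

Final answer: 391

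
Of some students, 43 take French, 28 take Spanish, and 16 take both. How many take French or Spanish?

|A union B| = |A| + |B| - |A intersect B| = 43 + 28 - 16.

Final answer: 55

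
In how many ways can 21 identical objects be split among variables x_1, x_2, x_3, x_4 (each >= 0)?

Stars and bars with 21 stars and 3 bars:
C(21+4-1, 4-1) = C(24,3).

Final answer: C(24,3) = 2024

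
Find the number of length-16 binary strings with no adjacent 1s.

Let a(n) count valid strings. If the last bit is 0 the prefix is any valid string of length n-1; if it is 1 the string must end in 01 with a valid prefix of length n-2. So a(n) = a(n-1) + a(n-2), a(1)=2, a(2)=3.
Computing successive values: a(1)=2, a(2)=3, a(3)=5, a(4)=8, a(5)=13, a(6)=21, a(7)=34, a(8)=55, a(9)=89, a(10)=144, a(11)=233, a(12)=377, a(13)=610, a(14)=987, a(15)=1597, a(16)=2584.

Final answer: 2584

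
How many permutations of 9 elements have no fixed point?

Derangements satisfy D(n) = (n-1)(D(n-1) + D(n-2)), starting from D(0)=1, D(1)=0.
Building up: D(2)=1, D(3)=2, D(4)=9, D(5)=44, D(6)=265, D(7)=1854, D(8)=14833.
D(9) = 8 x (D(8) + D(7)) = 8 x (14833 + 1854).

Final answer: D(9) = 133496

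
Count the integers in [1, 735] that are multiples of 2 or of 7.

Multiples of 2: 367. Multiples of 7: 105. Of both (lcm=14): 52.
By inclusion-exclusion: 367 + 105 - 52.

Final answer: 420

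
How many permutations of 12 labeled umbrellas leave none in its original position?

Derangements satisfy D(n) = (n-1)(D(n-1) + D(n-2)), starting from D(0)=1, D(1)=0.
D(2) = 1 x (0 + 1) = 1
D(3) = 2 x (1 + 0) = 2
D(4) = 3 x (2 + 1) = 9
D(5) = 4 x (9 + 2) = 44
D(6) = 5 x (44 + 9) = 265
D(7) = 6 x (265 + 44) = 1854
D(8) = 7 x (1854 + 265) = 14833
D(9) = 8 x (14833 + 1854) = 133496
D(10) = 9 x (133496 + 14833) = 1334961
D(11) = 10 x (1334961 + 133496) = 14684570
D(12) = 11 x (D(11) + D(10)) = 11 x (14684570 + 1334961)

Final answer: D(12) = 176214841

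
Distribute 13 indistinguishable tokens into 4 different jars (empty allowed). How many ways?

Stars and bars: C(n+k-1, k-1) = C(16,3).

Final answer: C(16,3) = 560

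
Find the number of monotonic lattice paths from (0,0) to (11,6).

Each path has 11 right steps and 6 up steps in some order (17 steps total).
Choose which 6 of the 17 steps are up: C(17,6).

Final answer: C(17,6) = 12376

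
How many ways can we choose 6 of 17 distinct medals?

C(17,6) = 17!/(6! x 11!).

Final answer: \binom{17}{6} = 12376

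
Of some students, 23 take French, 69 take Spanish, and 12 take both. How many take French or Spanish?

|A union B| = |A| + |B| - |A intersect B| = 23 + 69 - 12.

Final answer: 80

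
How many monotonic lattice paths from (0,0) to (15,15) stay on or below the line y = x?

Total monotonic paths to (15,15): C(30,15) = 155117520.
Paths that cross above y=x (reflection bijection): C(30,16) = 145422675.
Valid Dyck paths: 155117520 - 145422675.
(Equivalently, C_{15} = C(30,15)/16 = 155117520/16.)

Final answer: C_{15} = 9694845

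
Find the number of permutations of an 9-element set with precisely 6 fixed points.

Choose which 6 elements are fixed: C(9,6) = 84.
Derange the remaining 3 using D(j) = (j-1)(D(j-1) + D(j-2)), D(0)=1, D(1)=0: D(2)=1, D(3)=2.
Total: 84 x 2.

Final answer: C(9,6) D(3) = 168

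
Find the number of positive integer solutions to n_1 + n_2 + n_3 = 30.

Substitute n'_i = n_i - 1 (so n'_i >= 0). Then sum n'_i = 30 - 3 = 27.
Stars and bars: C(27+3-1, 3-1) = C(29,2).

Final answer: C(29,2) = 406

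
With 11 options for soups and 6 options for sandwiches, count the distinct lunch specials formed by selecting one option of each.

By the multiplication principle: 11 x 6.

Final answer: 66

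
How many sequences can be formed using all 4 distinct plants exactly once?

The number of ways to arrange 4 distinct objects is 4!.

Final answer: 4! = 24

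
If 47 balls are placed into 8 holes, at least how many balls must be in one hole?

By the pigeonhole principle: ceiling(47/8).

Final answer: 6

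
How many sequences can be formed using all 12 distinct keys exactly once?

The number of ways to arrange 12 distinct objects is 12!.

Final answer: 12! = 479001600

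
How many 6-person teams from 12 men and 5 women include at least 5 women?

Sum over valid woman counts:
C(5,5)C(12,1).

Final answer: 12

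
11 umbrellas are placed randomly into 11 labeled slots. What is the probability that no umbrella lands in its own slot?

D(n) = (n-1)(D(n-1) + D(n-2)), D(0)=1, D(1)=0.
Building up: D(2)=1, D(3)=2, D(4)=9, D(5)=44, D(6)=265, D(7)=1854, D(8)=14833, D(9)=133496, D(10)=1334961, D(11)=14684570.
Total arrangements: 11! = 39916800.
Probability = D(11)/11! = 1468457/3991680.

Final answer: D(11)/11! = 14684570/39916800 = 0.367879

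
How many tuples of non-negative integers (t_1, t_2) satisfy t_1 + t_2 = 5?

Stars and bars with 5 stars and 1 bars:
C(5+2-1, 2-1) = C(6,1).

Final answer: C(6,1) = 6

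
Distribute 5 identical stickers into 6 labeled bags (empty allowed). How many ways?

Stars and bars: C(n+k-1, k-1) = C(10,5).

Final answer: C(10,5) = 252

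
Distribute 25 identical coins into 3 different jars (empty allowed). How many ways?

Stars and bars: C(n+k-1, k-1) = C(27,2).

Final answer: C(27,2) = 351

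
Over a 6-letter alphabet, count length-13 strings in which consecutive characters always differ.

First character: 6 choices. Each subsequent: 5 choices (must differ from the previous one).
Total: 6 x 5^12.

Final answer: 6 x 5^{12} = 1464843750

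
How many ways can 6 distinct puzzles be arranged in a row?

The number of ways to arrange 6 distinct objects is 6!.

Final answer: 6! = 720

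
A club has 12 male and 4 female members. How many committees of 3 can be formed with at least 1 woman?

Sum over valid woman counts:
C(4,1)C(12,2) = 264
C(4,2)C(12,1) = 72
C(4,3)C(12,0) = 4
Total: 264 + 72 + 4.

Final answer: 340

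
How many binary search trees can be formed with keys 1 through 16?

This is counted by the nth Catalan number C_n. Here n = 16.
C_n = (2n)!/(n!(n+1)!), so C_{16} = 32!/(16! x 17!) = C(32,16)/17 = 601080390/17.

Final answer: C_{16} = 35357670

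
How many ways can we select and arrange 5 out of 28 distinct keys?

P(28,5) = 28!/(28-5)! = 28!/23!.

Final answer: P(28,5) = 11793600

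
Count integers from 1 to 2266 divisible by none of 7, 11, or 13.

|div by 7|=323, |div by 11|=206, |div by 13|=174.
|div by 7&11|=29, |div by 7&13|=24, |div by 11&13|=15, |div by all|=2.
By inclusion-exclusion, divisible by at least one: 323+206+174-29-24-15+2 = 637.
Not divisible by any: 2266 - 637.

Final answer: 1629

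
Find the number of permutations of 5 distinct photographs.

The number of ways to arrange 5 distinct objects is 5!.

Final answer: 5! = 120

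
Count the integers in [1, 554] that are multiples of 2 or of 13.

Multiples of 2: 277. Multiples of 13: 42. Of both (lcm=26): 21.
By inclusion-exclusion: 277 + 42 - 21.

Final answer: 298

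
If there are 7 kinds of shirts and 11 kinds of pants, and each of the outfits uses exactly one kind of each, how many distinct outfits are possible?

By the multiplication principle: 7 x 11.

Final answer: 77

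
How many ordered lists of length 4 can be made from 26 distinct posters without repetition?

P(26,4) = 26!/(26-4)! = 26!/22!.

Final answer: P(26,4) = 358800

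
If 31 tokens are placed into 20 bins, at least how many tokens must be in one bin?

By the pigeonhole principle: ceiling(31/20).

Final answer: 2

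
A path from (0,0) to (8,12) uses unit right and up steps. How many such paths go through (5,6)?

Paths (0,0)->(5,6): C(11,6) = 462.
Paths (5,6)->(8,12): C(9,6) = 84.
By multiplication principle: 462 x 84.

Final answer: 38808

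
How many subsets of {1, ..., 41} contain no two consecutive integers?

Condition on whether n belongs to the subset: if not, any valid subset of {1, ..., n-1} works (a(n-1)); if so, n-1 is excluded and the rest is a valid subset of {1, ..., n-2} (a(n-2)). Hence a(n) = a(n-1) + a(n-2), a(1)=2, a(2)=3.
Iterating the recurrence: a(1)=2, a(2)=3, a(3)=5, a(4)=8, a(5)=13, a(6)=21, a(7)=34, a(8)=55, a(9)=89, a(10)=144, a(11)=233, a(12)=377, a(13)=610, a(14)=987, a(15)=1597, a(16)=2584, a(17)=4181, a(18)=6765, a(19)=10946, a(20)=17711, a(21)=28657, a(22)=46368, a(23)=75025, a(24)=121393, a(25)=196418, a(26)=317811, a(27)=514229, a(28)=832040, a(29)=1346269, a(30)=2178309, a(31)=3524578, a(32)=5702887, a(33)=9227465, a(34)=14930352, a(35)=24157817, a(36)=39088169, a(37)=63245986, a(38)=102334155, a(39)=165580141, a(40)=267914296, a(41)=433494437.

Final answer: 433494437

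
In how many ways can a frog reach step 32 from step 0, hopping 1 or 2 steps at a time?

Condition on the final move: it is a 1-step (f(n-1) ways to get there) or a 2-step (f(n-2) ways), so f(n) = f(n-1) + f(n-2), with f(1)=1, f(2)=2.
Computing successive values: f(1)=1, f(2)=2, f(3)=3, f(4)=5, f(5)=8, f(6)=13, f(7)=21, f(8)=34, f(9)=55, f(10)=89, f(11)=144, f(12)=233, f(13)=377, f(14)=610, f(15)=987, f(16)=1597, f(17)=2584, f(18)=4181, f(19)=6765, f(20)=10946, f(21)=17711, f(22)=28657, f(23)=46368, f(24)=75025, f(25)=121393, f(26)=196418, f(27)=317811, f(28)=514229, f(29)=832040, f(30)=1346269, f(31)=2178309, f(32)=3524578.

Final answer: 3524578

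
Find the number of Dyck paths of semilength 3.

Total monotonic paths to (3,3): C(6,3) = 20.
Paths that cross above y=x (reflection bijection): C(6,4) = 15.
Valid Dyck paths: 20 - 15.
(Check: C(6,3) - C(6,4) = C(6,3)/4, the Catalan number C_{3}.)

Final answer: C_{3} = 5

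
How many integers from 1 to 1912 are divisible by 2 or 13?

Multiples of 2: 956. Multiples of 13: 147. Of both (lcm=26): 73.
By inclusion-exclusion: 956 + 147 - 73.

Final answer: 1030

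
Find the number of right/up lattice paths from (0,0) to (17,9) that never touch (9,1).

Total paths to (17,9): C(26,9) = 3124550.
Paths through (9,1): C(10,1) x C(16,8) = 128700.
Avoiding (9,1): 3124550 - 128700.

Final answer: 2995850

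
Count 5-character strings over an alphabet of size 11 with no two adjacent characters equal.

First character: 11 choices. Each subsequent: 10 choices (must differ from the previous one).
Total: 11 x 10^4.

Final answer: 11 x 10^{4} = 110000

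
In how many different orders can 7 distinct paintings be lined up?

The number of ways to arrange 7 distinct objects is 7!.

Final answer: 7! = 5040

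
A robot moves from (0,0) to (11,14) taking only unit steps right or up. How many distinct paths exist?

Each path has 11 right steps and 14 up steps in some order (25 steps total).
Choose which 14 of the 25 steps are up: C(25,14).

Final answer: C(25,14) = 4457400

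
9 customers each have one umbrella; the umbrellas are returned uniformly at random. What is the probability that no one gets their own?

Derangements satisfy D(n) = (n-1)(D(n-1) + D(n-2)), starting from D(0)=1, D(1)=0.
Building up: D(2)=1, D(3)=2, D(4)=9, D(5)=44, D(6)=265, D(7)=1854, D(8)=14833, D(9)=133496.
Total arrangements: 9! = 362880.
Probability = D(9)/9! = 16687/45360.

Final answer: D(9)/9! = 133496/362880 = 0.367879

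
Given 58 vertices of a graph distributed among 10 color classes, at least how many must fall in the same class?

By pigeonhole with 58 objects and 10 categories: ceiling(58/10).

Final answer: 6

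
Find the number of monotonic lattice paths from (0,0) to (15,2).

Each path has 15 right steps and 2 up steps in some order (17 steps total).
Choose which 2 of the 17 steps are up: C(17,2).

Final answer: C(17,2) = 136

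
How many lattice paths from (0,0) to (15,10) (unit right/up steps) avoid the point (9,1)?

Total paths to (15,10): C(25,10) = 3268760.
Paths through (9,1): C(10,1) x C(15,9) = 50050.
Avoiding (9,1): 3268760 - 50050.

Final answer: 3218710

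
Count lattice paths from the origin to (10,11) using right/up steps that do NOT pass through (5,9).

Total paths to (10,11): C(21,11) = 352716.
Paths through (5,9): C(14,9) x C(7,2) = 42042.
Avoiding (5,9): 352716 - 42042.

Final answer: 310674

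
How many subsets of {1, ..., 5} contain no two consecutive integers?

Condition on whether n belongs to the subset: if not, any valid subset of {1, ..., n-1} works (a(n-1)); if so, n-1 is excluded and the rest is a valid subset of {1, ..., n-2} (a(n-2)). Hence a(n) = a(n-1) + a(n-2), a(1)=2, a(2)=3.
Computing successive values: a(1)=2, a(2)=3, a(3)=5, a(4)=8, a(5)=13.

Final answer: 13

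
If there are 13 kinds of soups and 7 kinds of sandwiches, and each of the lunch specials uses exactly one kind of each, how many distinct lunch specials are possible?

By the multiplication principle: 13 x 7.

Final answer: 91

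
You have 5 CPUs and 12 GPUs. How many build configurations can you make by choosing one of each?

By the multiplication principle: 5 x 12.

Final answer: 60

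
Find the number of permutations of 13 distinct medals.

The number of ways to arrange 13 distinct objects is 13!.

Final answer: 13! = 6227020800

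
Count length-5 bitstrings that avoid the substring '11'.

A valid string ends in 0 (append to any length-(n-1) valid string) or in 01 (append to any length-(n-2) valid string), so a(n) = a(n-1) + a(n-2) with a(1)=2, a(2)=3.
Iterating the recurrence: a(1)=2, a(2)=3, a(3)=5, a(4)=8, a(5)=13.

Final answer: 13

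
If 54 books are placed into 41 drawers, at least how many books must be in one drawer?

By the pigeonhole principle: ceiling(54/41).

Final answer: 2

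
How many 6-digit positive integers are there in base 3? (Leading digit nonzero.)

In base 3, the leading digit has 2 choices (1..2); each of the remaining 5 digits has 3 choices.
Total: 2 x 3^5.

Final answer: 486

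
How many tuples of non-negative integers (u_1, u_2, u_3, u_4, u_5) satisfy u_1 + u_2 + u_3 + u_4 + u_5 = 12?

Stars and bars with 12 stars and 4 bars:
C(12+5-1, 5-1) = C(16,4).

Final answer: C(16,4) = 1820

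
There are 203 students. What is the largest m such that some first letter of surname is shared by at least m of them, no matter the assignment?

There are 26 possible values for first letter of surname. With 203 students and 26 categories, by pigeonhole: ceiling(203/26).

Final answer: 8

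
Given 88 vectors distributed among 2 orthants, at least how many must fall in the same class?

By pigeonhole with 88 objects and 2 categories: ceiling(88/2).

Final answer: 44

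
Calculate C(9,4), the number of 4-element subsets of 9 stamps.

C(9,4) = 9!/(4! x (9-4)!).

Final answer: C(9,4) = 126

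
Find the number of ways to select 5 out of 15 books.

C(15,5) = 15!/(5! x (15-5)!).

Final answer: C(15,5) = 3003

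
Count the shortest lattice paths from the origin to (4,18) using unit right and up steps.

Each path has 4 right steps and 18 up steps in some order (22 steps total).
Choose which 18 of the 22 steps are up: C(22,18).

Final answer: C(22,18) = 7315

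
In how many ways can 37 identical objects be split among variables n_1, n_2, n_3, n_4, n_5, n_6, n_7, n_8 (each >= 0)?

Stars and bars with 37 stars and 7 bars:
C(37+8-1, 8-1) = C(44,7).

Final answer: C(44,7) = 38320568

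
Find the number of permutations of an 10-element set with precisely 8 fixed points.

Choose which 8 elements are fixed: C(10,8) = 45.
Derange the remaining 2 using D(j) = (j-1)(D(j-1) + D(j-2)), D(0)=1, D(1)=0: D(2)=1.
Total: 45 x 1.

Final answer: C(10,8) D(2) = 45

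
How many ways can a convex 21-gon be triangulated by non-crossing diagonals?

This is a standard Catalan-number count: the answer is C_n. Here n = 21 - 2 = 19.
C_n = (2n)!/(n!(n+1)!), so C_{19} = 38!/(19! x 20!) = C(38,19)/20 = 35345263800/20.

Final answer: C_{19} = 1767263190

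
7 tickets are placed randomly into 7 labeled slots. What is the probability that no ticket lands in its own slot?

Use the recurrence D(n) = (n-1)(D(n-1) + D(n-2)) with D(0)=1, D(1)=0.
Building up: D(2)=1, D(3)=2, D(4)=9, D(5)=44, D(6)=265, D(7)=1854.
Total arrangements: 7! = 5040.
Probability = D(7)/7! = 103/280.

Final answer: D(7)/7! = 1854/5040 = 0.367857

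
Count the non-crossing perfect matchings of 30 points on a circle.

This is counted by the nth Catalan number C_n. Here n = 30/2 = 15.
C_n = C(2n,n)/(n+1), so C_{15} = C(30,15)/16 = 155117520/16.

Final answer: C_{15} = 9694845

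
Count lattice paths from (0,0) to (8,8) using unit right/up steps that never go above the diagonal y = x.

Total monotonic paths to (8,8): C(16,8) = 12870.
A path is bad iff it touches y = x + 1; reflecting its initial segment maps bad paths bijectively onto all paths to (7,9), of which there are C(16,9) = 11440.
Valid Dyck paths: 12870 - 11440.
(Equivalently, C_{8} = C(16,8)/9 = 12870/9.)

Final answer: C_{8} = 1430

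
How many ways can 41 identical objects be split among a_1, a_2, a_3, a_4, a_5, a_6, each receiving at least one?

Substitute a'_i = a_i - 1 (so a'_i >= 0). Then sum a'_i = 41 - 6 = 35.
Stars and bars: C(35+6-1, 6-1) = C(40,5).

Final answer: C(40,5) = 658008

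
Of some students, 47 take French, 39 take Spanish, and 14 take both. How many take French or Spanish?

|A union B| = |A| + |B| - |A intersect B| = 47 + 39 - 14.

Final answer: 72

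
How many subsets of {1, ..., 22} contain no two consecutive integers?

Condition on whether n belongs to the subset: if not, any valid subset of {1, ..., n-1} works (a(n-1)); if so, n-1 is excluded and the rest is a valid subset of {1, ..., n-2} (a(n-2)). Hence a(n) = a(n-1) + a(n-2), a(1)=2, a(2)=3.
Computing successive values: a(1)=2, a(2)=3, a(3)=5, a(4)=8, a(5)=13, a(6)=21, a(7)=34, a(8)=55, a(9)=89, a(10)=144, a(11)=233, a(12)=377, a(13)=610, a(14)=987, a(15)=1597, a(16)=2584, a(17)=4181, a(18)=6765, a(19)=10946, a(20)=17711, a(21)=28657, a(22)=46368.

Final answer: 46368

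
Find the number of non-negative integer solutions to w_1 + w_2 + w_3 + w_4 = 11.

Stars and bars with 11 stars and 3 bars:
C(11+4-1, 4-1) = C(14,3).

Final answer: C(14,3) = 364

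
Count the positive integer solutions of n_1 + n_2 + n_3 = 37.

Substitute n'_i = n_i - 1 (so n'_i >= 0). Then sum n'_i = 37 - 3 = 34.
Stars and bars: C(34+3-1, 3-1) = C(36,2).

Final answer: C(36,2) = 630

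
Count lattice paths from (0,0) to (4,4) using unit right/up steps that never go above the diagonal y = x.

Total monotonic paths to (4,4): C(8,4) = 70.
By the reflection principle, paths that go above the diagonal number C(8,5) = 56.
Valid Dyck paths: 70 - 56.
(These counts are the Catalan numbers.)

Final answer: C_{4} = 14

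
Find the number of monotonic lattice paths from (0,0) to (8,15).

Each path has 8 right steps and 15 up steps in some order (23 steps total).
Choose which 15 of the 23 steps are up: C(23,15).

Final answer: C(23,15) = 490314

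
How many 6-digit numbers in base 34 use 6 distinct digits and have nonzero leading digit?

The leading digit has 33 choices (anything but zero); the next has 33 (anything but the first), then 32, and so on, one fewer each time.
Total: 33 x 33 x 32 x 31 x 30 x 29.

Final answer: 939850560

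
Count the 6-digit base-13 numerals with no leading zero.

These are the integers in [13^5, 13^6), so the count is 13^6 - 13^5 = 12 x 13^5.

Final answer: 4455516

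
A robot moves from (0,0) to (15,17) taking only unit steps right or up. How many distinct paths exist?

Each path has 15 right steps and 17 up steps in some order (32 steps total).
Choose which 17 of the 32 steps are up: C(32,17).

Final answer: C(32,17) = 565722720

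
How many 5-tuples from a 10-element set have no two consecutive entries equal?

First character: 10 choices. Each subsequent: 9 choices (must differ from the previous one).
Total: 10 x 9^4.

Final answer: 10 x 9^{4} = 65610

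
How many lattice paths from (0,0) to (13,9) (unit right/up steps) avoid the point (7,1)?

Total paths to (13,9): C(22,9) = 497420.
Paths through (7,1): C(8,1) x C(14,8) = 24024.
Avoiding (7,1): 497420 - 24024.

Final answer: 473396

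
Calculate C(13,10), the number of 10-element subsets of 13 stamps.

C(13,10) = 13!/(10! x 3!).

Final answer: \binom{13}{10} = 286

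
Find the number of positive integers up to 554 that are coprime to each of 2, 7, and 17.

|div by 2|=277, |div by 7|=79, |div by 17|=32.
|div by 2&7|=39, |div by 2&17|=16, |div by 7&17|=4, |div by all|=2.
By inclusion-exclusion, divisible by at least one: 277+79+32-39-16-4+2 = 331.
Not divisible by any: 554 - 331.

Final answer: 223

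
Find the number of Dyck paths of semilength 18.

Total monotonic paths to (18,18): C(36,18) = 9075135300.
Reflecting each bad path at its first crossing gives a bijection with paths to (17,19): C(36,19) = 8597496600.
Valid Dyck paths: 9075135300 - 8597496600.
(Check: C(36,18) - C(36,19) = C(36,18)/19, the Catalan number C_{18}.)

Final answer: C_{18} = 477638700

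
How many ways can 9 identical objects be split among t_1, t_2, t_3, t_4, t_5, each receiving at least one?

Substitute t'_i = t_i - 1 (so t'_i >= 0). Then sum t'_i = 9 - 5 = 4.
Stars and bars: C(4+5-1, 5-1) = C(8,4).

Final answer: C(8,4) = 70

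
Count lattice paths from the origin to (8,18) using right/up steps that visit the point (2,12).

Paths (0,0)->(2,12): C(14,12) = 91.
Paths (2,12)->(8,18): C(12,6) = 924.
By multiplication principle: 91 x 924.

Final answer: 84084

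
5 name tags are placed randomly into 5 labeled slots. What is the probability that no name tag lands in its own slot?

Use the recurrence D(n) = (n-1)(D(n-1) + D(n-2)) with D(0)=1, D(1)=0.
Building up: D(2)=1, D(3)=2, D(4)=9, D(5)=44.
Total arrangements: 5! = 120.
Probability = D(5)/5! = 11/30.

Final answer: D(5)/5! = 44/120 = 0.366667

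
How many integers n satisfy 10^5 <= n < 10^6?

The leading digit cannot be 0 (9 options); the other 5 digits can be anything (10 options each).
Total: 9 x 10^5.

Final answer: 900000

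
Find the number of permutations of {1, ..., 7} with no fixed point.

Use the recurrence D(n) = (n-1)(D(n-1) + D(n-2)) with D(0)=1, D(1)=0.
Building up: D(2)=1, D(3)=2, D(4)=9, D(5)=44, D(6)=265.
D(7) = 6 x (D(6) + D(5)) = 6 x (265 + 44).

Final answer: D(7) = 1854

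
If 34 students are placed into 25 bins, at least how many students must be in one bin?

By the pigeonhole principle: ceiling(34/25).

Final answer: 2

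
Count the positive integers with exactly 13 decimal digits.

The leading digit cannot be 0 (9 options); the other 12 digits can be anything (10 options each).
Total: 9 x 10^12.

Final answer: 9000000000000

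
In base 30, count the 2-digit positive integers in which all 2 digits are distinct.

First digit: 29 (nonzero). Second: 29 (not first). Third: 28, etc.
Total: 29 x 29.

Final answer: 841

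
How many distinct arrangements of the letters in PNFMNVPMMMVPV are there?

Letters (F:1, M:4, N:2, P:3, V:3). Total letters: 13.
Permutations = 13!/(4! x 3! x 3! x 2!).

Final answer: 3603600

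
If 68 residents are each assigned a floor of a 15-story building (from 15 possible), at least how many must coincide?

There are 15 possible values for floor of a 15-story building. With 68 residents and 15 categories, by pigeonhole: ceiling(68/15).

Final answer: 5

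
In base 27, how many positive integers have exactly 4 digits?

Leading digit: 26 options (nonzero). Other 3 digit(s): 27 options each.
Total: 26 x 27^3.

Final answer: 511758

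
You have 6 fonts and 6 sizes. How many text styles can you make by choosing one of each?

By the multiplication principle: 6 x 6.

Final answer: 36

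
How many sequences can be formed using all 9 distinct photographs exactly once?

The number of ways to arrange 9 distinct objects is 9!.

Final answer: 9! = 362880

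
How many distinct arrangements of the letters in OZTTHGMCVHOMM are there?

Letters (C:1, G:1, H:2, M:3, O:2, T:2, V:1, Z:1). Total letters: 13.
Permutations = 13!/(3! x 2! x 2! x 2!).

Final answer: 129729600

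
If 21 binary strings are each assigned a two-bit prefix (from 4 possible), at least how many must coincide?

There are 4 possible values for two-bit prefix. With 21 binary strings and 4 categories, by pigeonhole: ceiling(21/4).

Final answer: 6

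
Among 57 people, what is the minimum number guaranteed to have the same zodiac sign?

There are 12 possible values for zodiac sign. With 57 people and 12 categories, by pigeonhole: ceiling(57/12).

Final answer: 5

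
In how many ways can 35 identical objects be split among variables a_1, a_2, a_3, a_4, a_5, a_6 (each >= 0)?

Stars and bars with 35 stars and 5 bars:
C(35+6-1, 6-1) = C(40,5).

Final answer: C(40,5) = 658008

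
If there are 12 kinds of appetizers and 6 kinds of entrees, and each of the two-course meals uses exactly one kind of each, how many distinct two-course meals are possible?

By the multiplication principle: 12 x 6.

Final answer: 72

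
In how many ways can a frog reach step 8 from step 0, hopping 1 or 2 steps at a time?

Let f(n) count the ways. The last step is size 1 or 2, so f(n) = f(n-1) + f(n-2) with f(1)=1, f(2)=2.
Building up term by term: f(1)=1, f(2)=2, f(3)=3, f(4)=5, f(5)=8, f(6)=13, f(7)=21, f(8)=34.

Final answer: 34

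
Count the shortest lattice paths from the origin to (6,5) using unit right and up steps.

Each path has 6 right steps and 5 up steps in some order (11 steps total).
Choose which 5 of the 11 steps are up: C(11,5).

Final answer: C(11,5) = 462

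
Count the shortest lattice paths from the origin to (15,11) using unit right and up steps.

Each path has 15 right steps and 11 up steps in some order (26 steps total).
Choose which 11 of the 26 steps are up: C(26,11).

Final answer: C(26,11) = 7726160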